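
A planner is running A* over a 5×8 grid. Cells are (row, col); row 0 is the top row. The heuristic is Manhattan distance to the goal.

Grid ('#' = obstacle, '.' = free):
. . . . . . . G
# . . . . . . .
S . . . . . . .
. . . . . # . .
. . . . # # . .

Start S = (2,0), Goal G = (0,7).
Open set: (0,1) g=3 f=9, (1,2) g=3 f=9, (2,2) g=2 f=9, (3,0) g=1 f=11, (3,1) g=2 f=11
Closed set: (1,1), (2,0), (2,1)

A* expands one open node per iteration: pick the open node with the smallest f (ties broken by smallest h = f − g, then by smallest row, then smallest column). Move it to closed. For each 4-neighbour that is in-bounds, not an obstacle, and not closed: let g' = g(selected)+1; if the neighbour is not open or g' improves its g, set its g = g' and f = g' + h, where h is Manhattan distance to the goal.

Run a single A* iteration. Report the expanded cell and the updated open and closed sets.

step 1: expand (0,1) (f=9, h=6) → closed; open now [(0,0) g=4 f=11, (0,2) g=4 f=9, (1,2) g=3 f=9, (2,2) g=2 f=9, (3,0) g=1 f=11, (3,1) g=2 f=11]

expanded=(0,1); open=[(0,0) g=4 f=11, (0,2) g=4 f=9, (1,2) g=3 f=9, (2,2) g=2 f=9, (3,0) g=1 f=11, (3,1) g=2 f=11]; closed=[(0,1), (1,1), (2,0), (2,1)]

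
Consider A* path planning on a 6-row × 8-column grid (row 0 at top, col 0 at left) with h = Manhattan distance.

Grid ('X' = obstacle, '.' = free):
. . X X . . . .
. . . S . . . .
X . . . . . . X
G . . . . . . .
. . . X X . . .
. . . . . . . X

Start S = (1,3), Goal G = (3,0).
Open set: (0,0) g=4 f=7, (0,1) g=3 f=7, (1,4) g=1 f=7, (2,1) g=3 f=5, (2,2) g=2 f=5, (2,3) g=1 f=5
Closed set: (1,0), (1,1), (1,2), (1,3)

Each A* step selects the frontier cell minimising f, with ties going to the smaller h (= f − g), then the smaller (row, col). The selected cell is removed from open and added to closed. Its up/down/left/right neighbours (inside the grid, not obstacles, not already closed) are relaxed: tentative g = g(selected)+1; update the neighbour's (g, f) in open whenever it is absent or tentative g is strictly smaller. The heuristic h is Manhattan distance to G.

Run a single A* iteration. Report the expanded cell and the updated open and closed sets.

expanded=(2,1); open=[(0,0) g=4 f=7, (0,1) g=3 f=7, (1,4) g=1 f=7, (2,2) g=2 f=5, (2,3) g=1 f=5, (3,1) g=4 f=5]; closed=[(1,0), (1,1), (1,2), (1,3), (2,1)]

step 1: expand (2,1) (f=5, h=2) → closed; open now [(0,0) g=4 f=7, (0,1) g=3 f=7, (1,4) g=1 f=7, (2,2) g=2 f=5, (2,3) g=1 f=5, (3,1) g=4 f=5]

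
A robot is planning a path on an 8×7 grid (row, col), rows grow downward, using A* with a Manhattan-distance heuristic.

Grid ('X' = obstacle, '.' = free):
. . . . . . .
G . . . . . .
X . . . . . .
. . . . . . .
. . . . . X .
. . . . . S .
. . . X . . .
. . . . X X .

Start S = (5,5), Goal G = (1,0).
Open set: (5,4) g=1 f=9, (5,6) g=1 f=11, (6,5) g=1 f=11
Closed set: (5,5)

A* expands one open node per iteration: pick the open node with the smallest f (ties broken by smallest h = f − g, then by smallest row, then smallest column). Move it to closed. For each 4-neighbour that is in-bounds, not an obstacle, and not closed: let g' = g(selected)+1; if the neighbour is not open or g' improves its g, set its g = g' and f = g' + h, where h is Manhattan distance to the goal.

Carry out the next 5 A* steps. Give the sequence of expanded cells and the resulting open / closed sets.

step 1: expand (5,4) (f=9, h=8) → closed; open now [(4,4) g=2 f=9, (5,3) g=2 f=9, (5,6) g=1 f=11, (6,4) g=2 f=11, (6,5) g=1 f=11]
step 2: expand (4,4) (f=9, h=7) → closed; open now [(3,4) g=3 f=9, (4,3) g=3 f=9, (5,3) g=2 f=9, (5,6) g=1 f=11, (6,4) g=2 f=11, (6,5) g=1 f=11]
step 3: expand (3,4) (f=9, h=6) → closed; open now [(2,4) g=4 f=9, (3,3) g=4 f=9, (3,5) g=4 f=11, (4,3) g=3 f=9, (5,3) g=2 f=9, (5,6) g=1 f=11, (6,4) g=2 f=11, (6,5) g=1 f=11]
step 4: expand (2,4) (f=9, h=5) → closed; open now [(1,4) g=5 f=9, (2,3) g=5 f=9, (2,5) g=5 f=11, (3,3) g=4 f=9, (3,5) g=4 f=11, (4,3) g=3 f=9, (5,3) g=2 f=9, (5,6) g=1 f=11, (6,4) g=2 f=11, (6,5) g=1 f=11]
step 5: expand (1,4) (f=9, h=4) → closed; open now [(0,4) g=6 f=11, (1,3) g=6 f=9, (1,5) g=6 f=11, (2,3) g=5 f=9, (2,5) g=5 f=11, (3,3) g=4 f=9, (3,5) g=4 f=11, (4,3) g=3 f=9, (5,3) g=2 f=9, (5,6) g=1 f=11, (6,4) g=2 f=11, (6,5) g=1 f=11]

order=[(5,4) → (4,4) → (3,4) → (2,4) → (1,4)]; open=[(0,4) g=6 f=11, (1,3) g=6 f=9, (1,5) g=6 f=11, (2,3) g=5 f=9, (2,5) g=5 f=11, (3,3) g=4 f=9, (3,5) g=4 f=11, (4,3) g=3 f=9, (5,3) g=2 f=9, (5,6) g=1 f=11, (6,4) g=2 f=11, (6,5) g=1 f=11]; closed=[(1,4), (2,4), (3,4), (4,4), (5,4), (5,5)]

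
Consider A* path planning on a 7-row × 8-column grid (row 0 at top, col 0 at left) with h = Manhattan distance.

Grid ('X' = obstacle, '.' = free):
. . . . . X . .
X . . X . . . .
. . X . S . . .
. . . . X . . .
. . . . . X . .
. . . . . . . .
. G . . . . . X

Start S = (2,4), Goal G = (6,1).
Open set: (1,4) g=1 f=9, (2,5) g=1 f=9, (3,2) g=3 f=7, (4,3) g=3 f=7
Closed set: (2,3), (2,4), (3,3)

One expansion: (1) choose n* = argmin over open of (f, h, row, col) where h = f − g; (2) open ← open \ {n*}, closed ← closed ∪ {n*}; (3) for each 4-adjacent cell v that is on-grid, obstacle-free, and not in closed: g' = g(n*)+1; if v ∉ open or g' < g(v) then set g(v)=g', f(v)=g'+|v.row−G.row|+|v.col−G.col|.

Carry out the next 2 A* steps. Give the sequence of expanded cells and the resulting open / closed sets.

step 1: expand (3,2) (f=7, h=4) → closed; open now [(1,4) g=1 f=9, (2,5) g=1 f=9, (3,1) g=4 f=7, (4,2) g=4 f=7, (4,3) g=3 f=7]
step 2: expand (3,1) (f=7, h=3) → closed; open now [(1,4) g=1 f=9, (2,1) g=5 f=9, (2,5) g=1 f=9, (3,0) g=5 f=9, (4,1) g=5 f=7, (4,2) g=4 f=7, (4,3) g=3 f=7]

order=[(3,2) → (3,1)]; open=[(1,4) g=1 f=9, (2,1) g=5 f=9, (2,5) g=1 f=9, (3,0) g=5 f=9, (4,1) g=5 f=7, (4,2) g=4 f=7, (4,3) g=3 f=7]; closed=[(2,3), (2,4), (3,1), (3,2), (3,3)]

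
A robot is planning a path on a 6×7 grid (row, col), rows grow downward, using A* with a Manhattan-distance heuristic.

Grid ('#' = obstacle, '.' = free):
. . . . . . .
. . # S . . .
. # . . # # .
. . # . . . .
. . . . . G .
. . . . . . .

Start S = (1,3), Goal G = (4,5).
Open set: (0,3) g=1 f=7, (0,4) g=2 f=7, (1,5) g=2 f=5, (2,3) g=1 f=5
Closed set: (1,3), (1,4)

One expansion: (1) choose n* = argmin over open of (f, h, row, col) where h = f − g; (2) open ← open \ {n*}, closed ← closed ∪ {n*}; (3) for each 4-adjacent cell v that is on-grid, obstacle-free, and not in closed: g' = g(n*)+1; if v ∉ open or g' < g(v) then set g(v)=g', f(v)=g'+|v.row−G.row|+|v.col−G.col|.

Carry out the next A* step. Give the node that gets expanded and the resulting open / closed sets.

step 1: expand (1,5) (f=5, h=3) → closed; open now [(0,3) g=1 f=7, (0,4) g=2 f=7, (0,5) g=3 f=7, (1,6) g=3 f=7, (2,3) g=1 f=5]

expanded=(1,5); open=[(0,3) g=1 f=7, (0,4) g=2 f=7, (0,5) g=3 f=7, (1,6) g=3 f=7, (2,3) g=1 f=5]; closed=[(1,3), (1,4), (1,5)]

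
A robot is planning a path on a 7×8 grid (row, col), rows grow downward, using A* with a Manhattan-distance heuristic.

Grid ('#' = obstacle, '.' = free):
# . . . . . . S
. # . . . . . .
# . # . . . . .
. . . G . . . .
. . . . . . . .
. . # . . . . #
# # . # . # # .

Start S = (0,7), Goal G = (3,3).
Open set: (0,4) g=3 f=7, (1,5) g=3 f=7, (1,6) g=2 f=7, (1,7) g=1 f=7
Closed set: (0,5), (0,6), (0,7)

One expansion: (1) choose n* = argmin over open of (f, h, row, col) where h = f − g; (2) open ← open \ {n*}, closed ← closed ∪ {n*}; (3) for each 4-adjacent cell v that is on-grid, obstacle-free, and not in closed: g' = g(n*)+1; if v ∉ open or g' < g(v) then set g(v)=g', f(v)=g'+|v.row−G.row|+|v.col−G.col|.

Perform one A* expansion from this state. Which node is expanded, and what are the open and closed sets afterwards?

expanded=(0,4); open=[(0,3) g=4 f=7, (1,4) g=4 f=7, (1,5) g=3 f=7, (1,6) g=2 f=7, (1,7) g=1 f=7]; closed=[(0,4), (0,5), (0,6), (0,7)]

step 1: expand (0,4) (f=7, h=4) → closed; open now [(0,3) g=4 f=7, (1,4) g=4 f=7, (1,5) g=3 f=7, (1,6) g=2 f=7, (1,7) g=1 f=7]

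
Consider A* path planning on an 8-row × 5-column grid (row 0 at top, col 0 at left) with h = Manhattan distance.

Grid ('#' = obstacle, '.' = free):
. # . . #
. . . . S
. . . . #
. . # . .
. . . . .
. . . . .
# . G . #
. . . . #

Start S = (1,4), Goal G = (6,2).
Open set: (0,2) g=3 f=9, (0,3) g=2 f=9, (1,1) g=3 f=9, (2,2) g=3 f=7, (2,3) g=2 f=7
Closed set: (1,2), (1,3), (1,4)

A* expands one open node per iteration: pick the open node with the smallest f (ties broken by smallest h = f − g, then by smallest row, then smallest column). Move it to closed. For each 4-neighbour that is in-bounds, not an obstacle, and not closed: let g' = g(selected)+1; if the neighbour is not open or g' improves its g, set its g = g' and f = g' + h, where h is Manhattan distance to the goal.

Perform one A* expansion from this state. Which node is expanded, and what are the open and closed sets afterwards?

step 1: expand (2,2) (f=7, h=4) → closed; open now [(0,2) g=3 f=9, (0,3) g=2 f=9, (1,1) g=3 f=9, (2,1) g=4 f=9, (2,3) g=2 f=7]

expanded=(2,2); open=[(0,2) g=3 f=9, (0,3) g=2 f=9, (1,1) g=3 f=9, (2,1) g=4 f=9, (2,3) g=2 f=7]; closed=[(1,2), (1,3), (1,4), (2,2)]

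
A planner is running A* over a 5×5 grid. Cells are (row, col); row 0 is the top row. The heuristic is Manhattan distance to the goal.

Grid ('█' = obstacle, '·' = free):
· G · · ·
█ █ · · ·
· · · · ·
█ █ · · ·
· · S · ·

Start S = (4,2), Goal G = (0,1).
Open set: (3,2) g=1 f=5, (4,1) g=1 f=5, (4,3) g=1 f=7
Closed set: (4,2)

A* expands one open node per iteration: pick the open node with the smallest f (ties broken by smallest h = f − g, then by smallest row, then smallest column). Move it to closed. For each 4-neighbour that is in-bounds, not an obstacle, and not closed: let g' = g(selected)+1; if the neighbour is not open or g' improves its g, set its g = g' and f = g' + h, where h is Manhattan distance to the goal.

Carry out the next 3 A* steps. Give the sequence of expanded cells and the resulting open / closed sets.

step 1: expand (3,2) (f=5, h=4) → closed; open now [(2,2) g=2 f=5, (3,3) g=2 f=7, (4,1) g=1 f=5, (4,3) g=1 f=7]
step 2: expand (2,2) (f=5, h=3) → closed; open now [(1,2) g=3 f=5, (2,1) g=3 f=5, (2,3) g=3 f=7, (3,3) g=2 f=7, (4,1) g=1 f=5, (4,3) g=1 f=7]
step 3: expand (1,2) (f=5, h=2) → closed; open now [(0,2) g=4 f=5, (1,3) g=4 f=7, (2,1) g=3 f=5, (2,3) g=3 f=7, (3,3) g=2 f=7, (4,1) g=1 f=5, (4,3) g=1 f=7]

order=[(3,2) → (2,2) → (1,2)]; open=[(0,2) g=4 f=5, (1,3) g=4 f=7, (2,1) g=3 f=5, (2,3) g=3 f=7, (3,3) g=2 f=7, (4,1) g=1 f=5, (4,3) g=1 f=7]; closed=[(1,2), (2,2), (3,2), (4,2)]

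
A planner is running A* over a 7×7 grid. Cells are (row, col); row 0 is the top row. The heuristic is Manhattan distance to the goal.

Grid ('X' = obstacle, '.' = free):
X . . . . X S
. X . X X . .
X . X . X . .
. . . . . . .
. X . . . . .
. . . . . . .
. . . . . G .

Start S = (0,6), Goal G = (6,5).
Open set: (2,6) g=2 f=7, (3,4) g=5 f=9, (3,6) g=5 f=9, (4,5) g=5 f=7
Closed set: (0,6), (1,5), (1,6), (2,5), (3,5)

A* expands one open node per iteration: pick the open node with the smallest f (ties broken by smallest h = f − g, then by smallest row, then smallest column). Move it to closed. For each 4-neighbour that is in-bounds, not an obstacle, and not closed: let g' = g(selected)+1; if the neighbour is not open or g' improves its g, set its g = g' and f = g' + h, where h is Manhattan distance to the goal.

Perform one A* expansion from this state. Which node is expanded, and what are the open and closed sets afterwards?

step 1: expand (4,5) (f=7, h=2) → closed; open now [(2,6) g=2 f=7, (3,4) g=5 f=9, (3,6) g=5 f=9, (4,4) g=6 f=9, (4,6) g=6 f=9, (5,5) g=6 f=7]

expanded=(4,5); open=[(2,6) g=2 f=7, (3,4) g=5 f=9, (3,6) g=5 f=9, (4,4) g=6 f=9, (4,6) g=6 f=9, (5,5) g=6 f=7]; closed=[(0,6), (1,5), (1,6), (2,5), (3,5), (4,5)]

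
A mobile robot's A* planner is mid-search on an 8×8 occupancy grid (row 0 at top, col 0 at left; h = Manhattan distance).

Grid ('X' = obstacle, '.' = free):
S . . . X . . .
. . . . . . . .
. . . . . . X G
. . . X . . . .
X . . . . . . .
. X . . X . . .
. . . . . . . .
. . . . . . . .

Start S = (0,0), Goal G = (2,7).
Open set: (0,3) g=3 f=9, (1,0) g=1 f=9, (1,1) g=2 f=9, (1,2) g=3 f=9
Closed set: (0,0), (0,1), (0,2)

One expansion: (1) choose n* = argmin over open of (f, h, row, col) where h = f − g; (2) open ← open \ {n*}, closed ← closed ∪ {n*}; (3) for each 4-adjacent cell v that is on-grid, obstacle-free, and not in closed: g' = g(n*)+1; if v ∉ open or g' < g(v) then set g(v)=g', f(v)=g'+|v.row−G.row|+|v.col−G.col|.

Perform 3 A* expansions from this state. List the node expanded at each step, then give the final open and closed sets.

step 1: expand (0,3) (f=9, h=6) → closed; open now [(1,0) g=1 f=9, (1,1) g=2 f=9, (1,2) g=3 f=9, (1,3) g=4 f=9]
step 2: expand (1,3) (f=9, h=5) → closed; open now [(1,0) g=1 f=9, (1,1) g=2 f=9, (1,2) g=3 f=9, (1,4) g=5 f=9, (2,3) g=5 f=9]
step 3: expand (1,4) (f=9, h=4) → closed; open now [(1,0) g=1 f=9, (1,1) g=2 f=9, (1,2) g=3 f=9, (1,5) g=6 f=9, (2,3) g=5 f=9, (2,4) g=6 f=9]

order=[(0,3) → (1,3) → (1,4)]; open=[(1,0) g=1 f=9, (1,1) g=2 f=9, (1,2) g=3 f=9, (1,5) g=6 f=9, (2,3) g=5 f=9, (2,4) g=6 f=9]; closed=[(0,0), (0,1), (0,2), (0,3), (1,3), (1,4)]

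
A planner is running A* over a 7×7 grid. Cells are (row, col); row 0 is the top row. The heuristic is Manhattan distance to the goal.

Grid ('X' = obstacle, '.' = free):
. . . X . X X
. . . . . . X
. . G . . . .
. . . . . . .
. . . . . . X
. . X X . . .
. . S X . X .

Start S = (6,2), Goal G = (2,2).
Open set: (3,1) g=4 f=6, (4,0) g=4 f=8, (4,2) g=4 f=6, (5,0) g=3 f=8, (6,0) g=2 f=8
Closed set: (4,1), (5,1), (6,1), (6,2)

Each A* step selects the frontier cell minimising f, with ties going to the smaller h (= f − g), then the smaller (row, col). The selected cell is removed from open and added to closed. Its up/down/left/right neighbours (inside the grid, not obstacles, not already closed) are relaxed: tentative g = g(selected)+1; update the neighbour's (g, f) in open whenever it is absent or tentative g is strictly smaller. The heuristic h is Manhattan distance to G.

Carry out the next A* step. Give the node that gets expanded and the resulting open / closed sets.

expanded=(3,1); open=[(2,1) g=5 f=6, (3,0) g=5 f=8, (3,2) g=5 f=6, (4,0) g=4 f=8, (4,2) g=4 f=6, (5,0) g=3 f=8, (6,0) g=2 f=8]; closed=[(3,1), (4,1), (5,1), (6,1), (6,2)]

step 1: expand (3,1) (f=6, h=2) → closed; open now [(2,1) g=5 f=6, (3,0) g=5 f=8, (3,2) g=5 f=6, (4,0) g=4 f=8, (4,2) g=4 f=6, (5,0) g=3 f=8, (6,0) g=2 f=8]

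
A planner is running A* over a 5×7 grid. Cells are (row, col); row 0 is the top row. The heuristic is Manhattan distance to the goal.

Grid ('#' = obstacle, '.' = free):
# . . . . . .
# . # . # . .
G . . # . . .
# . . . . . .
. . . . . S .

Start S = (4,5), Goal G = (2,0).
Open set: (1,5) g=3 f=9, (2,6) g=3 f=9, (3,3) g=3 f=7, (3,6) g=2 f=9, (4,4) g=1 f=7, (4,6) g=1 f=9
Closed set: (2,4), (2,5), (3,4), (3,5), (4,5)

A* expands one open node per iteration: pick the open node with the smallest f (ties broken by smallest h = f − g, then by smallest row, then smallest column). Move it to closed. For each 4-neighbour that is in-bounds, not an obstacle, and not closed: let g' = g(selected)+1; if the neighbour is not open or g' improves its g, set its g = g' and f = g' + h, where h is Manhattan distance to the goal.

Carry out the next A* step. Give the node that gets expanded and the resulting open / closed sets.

step 1: expand (3,3) (f=7, h=4) → closed; open now [(1,5) g=3 f=9, (2,6) g=3 f=9, (3,2) g=4 f=7, (3,6) g=2 f=9, (4,3) g=4 f=9, (4,4) g=1 f=7, (4,6) g=1 f=9]

expanded=(3,3); open=[(1,5) g=3 f=9, (2,6) g=3 f=9, (3,2) g=4 f=7, (3,6) g=2 f=9, (4,3) g=4 f=9, (4,4) g=1 f=7, (4,6) g=1 f=9]; closed=[(2,4), (2,5), (3,3), (3,4), (3,5), (4,5)]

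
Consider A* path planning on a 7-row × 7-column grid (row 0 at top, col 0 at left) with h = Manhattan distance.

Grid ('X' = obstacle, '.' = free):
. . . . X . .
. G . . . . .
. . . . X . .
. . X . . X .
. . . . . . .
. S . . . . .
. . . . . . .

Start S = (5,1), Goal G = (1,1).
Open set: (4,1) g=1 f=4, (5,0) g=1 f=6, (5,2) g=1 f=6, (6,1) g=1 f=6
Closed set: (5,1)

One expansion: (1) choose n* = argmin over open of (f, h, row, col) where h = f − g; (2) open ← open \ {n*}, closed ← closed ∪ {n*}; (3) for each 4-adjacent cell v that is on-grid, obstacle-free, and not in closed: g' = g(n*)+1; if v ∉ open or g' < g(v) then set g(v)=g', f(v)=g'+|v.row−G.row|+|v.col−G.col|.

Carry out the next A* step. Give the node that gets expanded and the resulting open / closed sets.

step 1: expand (4,1) (f=4, h=3) → closed; open now [(3,1) g=2 f=4, (4,0) g=2 f=6, (4,2) g=2 f=6, (5,0) g=1 f=6, (5,2) g=1 f=6, (6,1) g=1 f=6]

expanded=(4,1); open=[(3,1) g=2 f=4, (4,0) g=2 f=6, (4,2) g=2 f=6, (5,0) g=1 f=6, (5,2) g=1 f=6, (6,1) g=1 f=6]; closed=[(4,1), (5,1)]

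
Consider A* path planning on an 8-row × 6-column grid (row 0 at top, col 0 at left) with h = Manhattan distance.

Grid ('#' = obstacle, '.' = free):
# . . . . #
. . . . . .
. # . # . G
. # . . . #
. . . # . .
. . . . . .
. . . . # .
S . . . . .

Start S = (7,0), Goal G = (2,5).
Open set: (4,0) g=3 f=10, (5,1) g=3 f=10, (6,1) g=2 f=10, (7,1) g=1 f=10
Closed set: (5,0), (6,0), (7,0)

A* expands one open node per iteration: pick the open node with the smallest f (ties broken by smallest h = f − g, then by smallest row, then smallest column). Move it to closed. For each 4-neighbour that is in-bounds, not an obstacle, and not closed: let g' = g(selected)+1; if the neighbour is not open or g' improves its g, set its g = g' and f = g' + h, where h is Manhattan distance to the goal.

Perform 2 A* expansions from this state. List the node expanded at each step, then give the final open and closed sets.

step 1: expand (4,0) (f=10, h=7) → closed; open now [(3,0) g=4 f=10, (4,1) g=4 f=10, (5,1) g=3 f=10, (6,1) g=2 f=10, (7,1) g=1 f=10]
step 2: expand (3,0) (f=10, h=6) → closed; open now [(2,0) g=5 f=10, (4,1) g=4 f=10, (5,1) g=3 f=10, (6,1) g=2 f=10, (7,1) g=1 f=10]

order=[(4,0) → (3,0)]; open=[(2,0) g=5 f=10, (4,1) g=4 f=10, (5,1) g=3 f=10, (6,1) g=2 f=10, (7,1) g=1 f=10]; closed=[(3,0), (4,0), (5,0), (6,0), (7,0)]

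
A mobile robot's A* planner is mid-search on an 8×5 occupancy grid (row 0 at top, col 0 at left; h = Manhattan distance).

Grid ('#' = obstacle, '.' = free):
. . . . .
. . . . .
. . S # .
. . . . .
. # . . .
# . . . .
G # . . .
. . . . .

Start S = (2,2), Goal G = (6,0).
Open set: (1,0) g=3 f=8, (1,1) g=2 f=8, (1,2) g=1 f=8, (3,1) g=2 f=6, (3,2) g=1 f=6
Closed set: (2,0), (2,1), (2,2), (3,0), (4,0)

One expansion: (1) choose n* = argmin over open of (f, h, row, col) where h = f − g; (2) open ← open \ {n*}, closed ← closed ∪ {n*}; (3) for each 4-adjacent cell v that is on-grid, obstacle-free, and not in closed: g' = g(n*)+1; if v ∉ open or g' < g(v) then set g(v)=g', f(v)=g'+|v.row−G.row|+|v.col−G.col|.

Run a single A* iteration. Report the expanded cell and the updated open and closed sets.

expanded=(3,1); open=[(1,0) g=3 f=8, (1,1) g=2 f=8, (1,2) g=1 f=8, (3,2) g=1 f=6]; closed=[(2,0), (2,1), (2,2), (3,0), (3,1), (4,0)]

step 1: expand (3,1) (f=6, h=4) → closed; open now [(1,0) g=3 f=8, (1,1) g=2 f=8, (1,2) g=1 f=8, (3,2) g=1 f=6]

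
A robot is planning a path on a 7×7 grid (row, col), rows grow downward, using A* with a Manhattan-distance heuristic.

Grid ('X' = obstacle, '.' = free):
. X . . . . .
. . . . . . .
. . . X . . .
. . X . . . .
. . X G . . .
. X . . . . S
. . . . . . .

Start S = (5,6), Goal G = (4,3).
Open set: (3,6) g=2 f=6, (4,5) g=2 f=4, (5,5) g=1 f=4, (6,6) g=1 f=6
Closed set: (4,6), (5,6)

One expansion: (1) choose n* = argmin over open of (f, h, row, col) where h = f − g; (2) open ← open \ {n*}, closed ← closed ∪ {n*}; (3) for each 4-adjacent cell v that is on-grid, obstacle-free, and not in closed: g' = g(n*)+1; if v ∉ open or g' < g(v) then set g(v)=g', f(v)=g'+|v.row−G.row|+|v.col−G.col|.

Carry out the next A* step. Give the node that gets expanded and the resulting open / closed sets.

step 1: expand (4,5) (f=4, h=2) → closed; open now [(3,5) g=3 f=6, (3,6) g=2 f=6, (4,4) g=3 f=4, (5,5) g=1 f=4, (6,6) g=1 f=6]

expanded=(4,5); open=[(3,5) g=3 f=6, (3,6) g=2 f=6, (4,4) g=3 f=4, (5,5) g=1 f=4, (6,6) g=1 f=6]; closed=[(4,5), (4,6), (5,6)]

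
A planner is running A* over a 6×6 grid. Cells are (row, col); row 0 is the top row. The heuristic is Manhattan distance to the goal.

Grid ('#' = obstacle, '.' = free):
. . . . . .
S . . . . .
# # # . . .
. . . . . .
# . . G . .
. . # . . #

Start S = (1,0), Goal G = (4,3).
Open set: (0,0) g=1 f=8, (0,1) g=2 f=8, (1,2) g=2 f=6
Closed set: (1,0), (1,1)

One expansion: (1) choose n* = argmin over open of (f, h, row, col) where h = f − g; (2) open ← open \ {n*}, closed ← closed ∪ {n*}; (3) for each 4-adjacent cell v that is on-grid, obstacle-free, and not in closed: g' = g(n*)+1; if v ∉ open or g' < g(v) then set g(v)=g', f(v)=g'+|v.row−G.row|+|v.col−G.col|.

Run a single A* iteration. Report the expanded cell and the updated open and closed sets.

step 1: expand (1,2) (f=6, h=4) → closed; open now [(0,0) g=1 f=8, (0,1) g=2 f=8, (0,2) g=3 f=8, (1,3) g=3 f=6]

expanded=(1,2); open=[(0,0) g=1 f=8, (0,1) g=2 f=8, (0,2) g=3 f=8, (1,3) g=3 f=6]; closed=[(1,0), (1,1), (1,2)]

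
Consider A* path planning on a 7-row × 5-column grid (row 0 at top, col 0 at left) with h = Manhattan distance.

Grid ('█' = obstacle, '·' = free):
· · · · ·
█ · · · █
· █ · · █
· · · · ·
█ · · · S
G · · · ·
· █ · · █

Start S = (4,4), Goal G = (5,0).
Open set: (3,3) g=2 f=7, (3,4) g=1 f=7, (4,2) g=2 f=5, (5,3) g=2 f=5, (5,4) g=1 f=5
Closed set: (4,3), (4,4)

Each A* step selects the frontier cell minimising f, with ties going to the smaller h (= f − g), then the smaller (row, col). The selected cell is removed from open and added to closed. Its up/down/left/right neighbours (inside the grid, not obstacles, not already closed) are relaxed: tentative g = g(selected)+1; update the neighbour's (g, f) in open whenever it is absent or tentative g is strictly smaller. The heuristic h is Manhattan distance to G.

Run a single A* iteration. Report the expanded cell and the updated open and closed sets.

step 1: expand (4,2) (f=5, h=3) → closed; open now [(3,2) g=3 f=7, (3,3) g=2 f=7, (3,4) g=1 f=7, (4,1) g=3 f=5, (5,2) g=3 f=5, (5,3) g=2 f=5, (5,4) g=1 f=5]

expanded=(4,2); open=[(3,2) g=3 f=7, (3,3) g=2 f=7, (3,4) g=1 f=7, (4,1) g=3 f=5, (5,2) g=3 f=5, (5,3) g=2 f=5, (5,4) g=1 f=5]; closed=[(4,2), (4,3), (4,4)]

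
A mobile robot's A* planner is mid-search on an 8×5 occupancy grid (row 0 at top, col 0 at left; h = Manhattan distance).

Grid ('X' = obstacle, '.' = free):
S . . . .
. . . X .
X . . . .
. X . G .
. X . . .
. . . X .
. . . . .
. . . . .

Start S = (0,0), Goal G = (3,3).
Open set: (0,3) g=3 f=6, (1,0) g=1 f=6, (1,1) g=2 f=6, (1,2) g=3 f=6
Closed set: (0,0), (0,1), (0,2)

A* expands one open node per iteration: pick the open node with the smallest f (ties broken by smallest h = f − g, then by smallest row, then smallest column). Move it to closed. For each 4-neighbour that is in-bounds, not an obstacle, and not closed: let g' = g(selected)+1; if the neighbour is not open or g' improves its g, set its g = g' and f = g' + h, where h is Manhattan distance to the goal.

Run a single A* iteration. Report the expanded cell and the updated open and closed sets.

expanded=(0,3); open=[(0,4) g=4 f=8, (1,0) g=1 f=6, (1,1) g=2 f=6, (1,2) g=3 f=6]; closed=[(0,0), (0,1), (0,2), (0,3)]

step 1: expand (0,3) (f=6, h=3) → closed; open now [(0,4) g=4 f=8, (1,0) g=1 f=6, (1,1) g=2 f=6, (1,2) g=3 f=6]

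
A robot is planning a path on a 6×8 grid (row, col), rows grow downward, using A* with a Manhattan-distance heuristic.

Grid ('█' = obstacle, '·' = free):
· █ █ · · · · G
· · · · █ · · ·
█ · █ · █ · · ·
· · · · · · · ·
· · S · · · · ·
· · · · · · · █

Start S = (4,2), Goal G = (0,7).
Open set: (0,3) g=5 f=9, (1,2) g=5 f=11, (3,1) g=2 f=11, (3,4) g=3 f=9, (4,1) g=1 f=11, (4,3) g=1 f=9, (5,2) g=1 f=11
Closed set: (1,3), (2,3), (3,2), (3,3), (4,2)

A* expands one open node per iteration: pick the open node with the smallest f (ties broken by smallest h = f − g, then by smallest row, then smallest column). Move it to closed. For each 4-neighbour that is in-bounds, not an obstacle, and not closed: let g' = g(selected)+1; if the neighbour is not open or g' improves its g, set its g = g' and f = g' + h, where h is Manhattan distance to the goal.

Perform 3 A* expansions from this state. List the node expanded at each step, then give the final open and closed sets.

order=[(0,3) → (0,4) → (0,5)]; open=[(0,6) g=8 f=9, (1,2) g=5 f=11, (1,5) g=8 f=11, (3,1) g=2 f=11, (3,4) g=3 f=9, (4,1) g=1 f=11, (4,3) g=1 f=9, (5,2) g=1 f=11]; closed=[(0,3), (0,4), (0,5), (1,3), (2,3), (3,2), (3,3), (4,2)]

step 1: expand (0,3) (f=9, h=4) → closed; open now [(0,4) g=6 f=9, (1,2) g=5 f=11, (3,1) g=2 f=11, (3,4) g=3 f=9, (4,1) g=1 f=11, (4,3) g=1 f=9, (5,2) g=1 f=11]
step 2: expand (0,4) (f=9, h=3) → closed; open now [(0,5) g=7 f=9, (1,2) g=5 f=11, (3,1) g=2 f=11, (3,4) g=3 f=9, (4,1) g=1 f=11, (4,3) g=1 f=9, (5,2) g=1 f=11]
step 3: expand (0,5) (f=9, h=2) → closed; open now [(0,6) g=8 f=9, (1,2) g=5 f=11, (1,5) g=8 f=11, (3,1) g=2 f=11, (3,4) g=3 f=9, (4,1) g=1 f=11, (4,3) g=1 f=9, (5,2) g=1 f=11]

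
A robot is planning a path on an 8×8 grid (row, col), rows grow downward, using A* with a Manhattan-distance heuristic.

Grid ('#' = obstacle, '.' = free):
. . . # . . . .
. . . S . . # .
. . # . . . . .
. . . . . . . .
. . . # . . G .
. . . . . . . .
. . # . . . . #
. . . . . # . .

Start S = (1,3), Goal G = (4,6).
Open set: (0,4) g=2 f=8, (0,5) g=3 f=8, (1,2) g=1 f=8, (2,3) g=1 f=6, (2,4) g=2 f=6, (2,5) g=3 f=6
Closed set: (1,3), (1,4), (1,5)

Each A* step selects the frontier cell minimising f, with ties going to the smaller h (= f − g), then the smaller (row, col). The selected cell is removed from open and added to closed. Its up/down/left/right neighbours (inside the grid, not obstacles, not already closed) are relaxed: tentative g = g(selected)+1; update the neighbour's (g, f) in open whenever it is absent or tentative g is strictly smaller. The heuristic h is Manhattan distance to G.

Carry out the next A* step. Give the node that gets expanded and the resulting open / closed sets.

expanded=(2,5); open=[(0,4) g=2 f=8, (0,5) g=3 f=8, (1,2) g=1 f=8, (2,3) g=1 f=6, (2,4) g=2 f=6, (2,6) g=4 f=6, (3,5) g=4 f=6]; closed=[(1,3), (1,4), (1,5), (2,5)]

step 1: expand (2,5) (f=6, h=3) → closed; open now [(0,4) g=2 f=8, (0,5) g=3 f=8, (1,2) g=1 f=8, (2,3) g=1 f=6, (2,4) g=2 f=6, (2,6) g=4 f=6, (3,5) g=4 f=6]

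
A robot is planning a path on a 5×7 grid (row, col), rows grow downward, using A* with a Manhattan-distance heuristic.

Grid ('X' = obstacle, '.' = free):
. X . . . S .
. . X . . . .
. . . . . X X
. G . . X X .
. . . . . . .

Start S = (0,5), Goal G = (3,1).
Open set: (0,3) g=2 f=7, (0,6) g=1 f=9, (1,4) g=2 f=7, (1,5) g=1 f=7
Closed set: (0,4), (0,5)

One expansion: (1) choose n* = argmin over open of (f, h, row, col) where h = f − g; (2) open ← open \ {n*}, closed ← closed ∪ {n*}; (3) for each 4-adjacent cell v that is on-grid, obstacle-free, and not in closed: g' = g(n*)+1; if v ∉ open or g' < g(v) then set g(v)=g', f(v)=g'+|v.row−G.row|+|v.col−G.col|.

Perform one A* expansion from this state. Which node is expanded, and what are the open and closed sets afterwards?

expanded=(0,3); open=[(0,2) g=3 f=7, (0,6) g=1 f=9, (1,3) g=3 f=7, (1,4) g=2 f=7, (1,5) g=1 f=7]; closed=[(0,3), (0,4), (0,5)]

step 1: expand (0,3) (f=7, h=5) → closed; open now [(0,2) g=3 f=7, (0,6) g=1 f=9, (1,3) g=3 f=7, (1,4) g=2 f=7, (1,5) g=1 f=7]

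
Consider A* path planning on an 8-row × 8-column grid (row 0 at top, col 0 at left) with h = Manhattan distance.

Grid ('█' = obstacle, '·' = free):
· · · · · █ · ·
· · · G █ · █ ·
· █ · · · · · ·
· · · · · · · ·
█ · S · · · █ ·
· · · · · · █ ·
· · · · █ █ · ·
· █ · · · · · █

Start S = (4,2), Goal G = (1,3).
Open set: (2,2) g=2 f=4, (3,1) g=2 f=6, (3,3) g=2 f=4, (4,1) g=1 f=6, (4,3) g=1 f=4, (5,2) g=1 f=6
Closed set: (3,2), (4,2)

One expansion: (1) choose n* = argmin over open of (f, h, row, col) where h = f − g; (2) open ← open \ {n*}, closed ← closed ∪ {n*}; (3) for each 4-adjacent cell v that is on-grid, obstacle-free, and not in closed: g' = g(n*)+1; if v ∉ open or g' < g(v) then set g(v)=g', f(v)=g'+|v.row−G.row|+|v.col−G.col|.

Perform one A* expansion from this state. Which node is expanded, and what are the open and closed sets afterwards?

step 1: expand (2,2) (f=4, h=2) → closed; open now [(1,2) g=3 f=4, (2,3) g=3 f=4, (3,1) g=2 f=6, (3,3) g=2 f=4, (4,1) g=1 f=6, (4,3) g=1 f=4, (5,2) g=1 f=6]

expanded=(2,2); open=[(1,2) g=3 f=4, (2,3) g=3 f=4, (3,1) g=2 f=6, (3,3) g=2 f=4, (4,1) g=1 f=6, (4,3) g=1 f=4, (5,2) g=1 f=6]; closed=[(2,2), (3,2), (4,2)]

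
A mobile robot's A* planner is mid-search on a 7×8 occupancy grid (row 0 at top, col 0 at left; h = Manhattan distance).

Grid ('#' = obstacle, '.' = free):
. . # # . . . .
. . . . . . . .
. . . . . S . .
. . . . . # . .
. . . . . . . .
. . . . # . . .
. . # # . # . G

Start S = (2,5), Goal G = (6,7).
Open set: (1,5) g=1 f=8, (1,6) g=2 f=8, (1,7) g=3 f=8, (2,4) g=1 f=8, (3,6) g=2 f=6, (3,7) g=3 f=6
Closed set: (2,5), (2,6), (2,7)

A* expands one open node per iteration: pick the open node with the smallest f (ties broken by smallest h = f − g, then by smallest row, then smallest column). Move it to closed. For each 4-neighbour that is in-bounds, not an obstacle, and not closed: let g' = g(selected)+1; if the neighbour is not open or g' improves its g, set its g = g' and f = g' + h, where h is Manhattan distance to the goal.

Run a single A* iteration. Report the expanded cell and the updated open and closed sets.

expanded=(3,7); open=[(1,5) g=1 f=8, (1,6) g=2 f=8, (1,7) g=3 f=8, (2,4) g=1 f=8, (3,6) g=2 f=6, (4,7) g=4 f=6]; closed=[(2,5), (2,6), (2,7), (3,7)]

step 1: expand (3,7) (f=6, h=3) → closed; open now [(1,5) g=1 f=8, (1,6) g=2 f=8, (1,7) g=3 f=8, (2,4) g=1 f=8, (3,6) g=2 f=6, (4,7) g=4 f=6]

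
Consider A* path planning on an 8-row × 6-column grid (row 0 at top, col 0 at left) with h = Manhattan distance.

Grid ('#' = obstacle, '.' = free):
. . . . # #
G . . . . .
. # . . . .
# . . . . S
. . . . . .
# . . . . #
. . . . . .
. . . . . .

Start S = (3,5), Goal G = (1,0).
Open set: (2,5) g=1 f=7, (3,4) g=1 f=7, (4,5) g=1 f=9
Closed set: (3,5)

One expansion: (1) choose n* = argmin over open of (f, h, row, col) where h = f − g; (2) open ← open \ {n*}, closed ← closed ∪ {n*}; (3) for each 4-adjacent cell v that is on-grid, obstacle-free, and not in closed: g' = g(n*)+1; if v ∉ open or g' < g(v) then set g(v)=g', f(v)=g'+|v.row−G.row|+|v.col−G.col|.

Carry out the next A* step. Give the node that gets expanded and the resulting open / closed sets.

expanded=(2,5); open=[(1,5) g=2 f=7, (2,4) g=2 f=7, (3,4) g=1 f=7, (4,5) g=1 f=9]; closed=[(2,5), (3,5)]

step 1: expand (2,5) (f=7, h=6) → closed; open now [(1,5) g=2 f=7, (2,4) g=2 f=7, (3,4) g=1 f=7, (4,5) g=1 f=9]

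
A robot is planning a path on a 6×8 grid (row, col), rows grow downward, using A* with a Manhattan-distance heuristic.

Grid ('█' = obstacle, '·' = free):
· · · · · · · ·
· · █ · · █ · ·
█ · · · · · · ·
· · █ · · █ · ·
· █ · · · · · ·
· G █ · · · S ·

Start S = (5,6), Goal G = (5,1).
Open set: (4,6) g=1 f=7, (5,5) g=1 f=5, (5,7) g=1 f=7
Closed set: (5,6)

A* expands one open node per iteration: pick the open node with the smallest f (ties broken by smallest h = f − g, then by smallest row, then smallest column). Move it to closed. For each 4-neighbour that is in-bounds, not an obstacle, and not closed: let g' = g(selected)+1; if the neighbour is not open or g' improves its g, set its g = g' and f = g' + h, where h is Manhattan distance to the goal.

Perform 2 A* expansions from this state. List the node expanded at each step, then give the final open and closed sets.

order=[(5,5) → (5,4)]; open=[(4,4) g=3 f=7, (4,5) g=2 f=7, (4,6) g=1 f=7, (5,3) g=3 f=5, (5,7) g=1 f=7]; closed=[(5,4), (5,5), (5,6)]

step 1: expand (5,5) (f=5, h=4) → closed; open now [(4,5) g=2 f=7, (4,6) g=1 f=7, (5,4) g=2 f=5, (5,7) g=1 f=7]
step 2: expand (5,4) (f=5, h=3) → closed; open now [(4,4) g=3 f=7, (4,5) g=2 f=7, (4,6) g=1 f=7, (5,3) g=3 f=5, (5,7) g=1 f=7]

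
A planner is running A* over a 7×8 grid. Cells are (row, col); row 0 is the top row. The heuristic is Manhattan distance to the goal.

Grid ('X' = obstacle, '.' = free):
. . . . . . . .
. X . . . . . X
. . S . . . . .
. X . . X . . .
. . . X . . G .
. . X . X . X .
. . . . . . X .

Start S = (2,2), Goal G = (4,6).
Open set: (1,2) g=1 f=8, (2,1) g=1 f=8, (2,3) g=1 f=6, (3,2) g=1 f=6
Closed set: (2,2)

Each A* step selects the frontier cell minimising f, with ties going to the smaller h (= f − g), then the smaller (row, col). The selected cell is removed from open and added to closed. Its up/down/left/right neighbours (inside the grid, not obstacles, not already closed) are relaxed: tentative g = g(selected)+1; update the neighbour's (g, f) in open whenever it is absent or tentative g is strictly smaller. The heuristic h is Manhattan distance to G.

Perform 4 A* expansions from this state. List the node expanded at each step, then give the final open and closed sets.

order=[(2,3) → (2,4) → (2,5) → (2,6)]; open=[(1,2) g=1 f=8, (1,3) g=2 f=8, (1,4) g=3 f=8, (1,5) g=4 f=8, (1,6) g=5 f=8, (2,1) g=1 f=8, (2,7) g=5 f=8, (3,2) g=1 f=6, (3,3) g=2 f=6, (3,5) g=4 f=6, (3,6) g=5 f=6]; closed=[(2,2), (2,3), (2,4), (2,5), (2,6)]

step 1: expand (2,3) (f=6, h=5) → closed; open now [(1,2) g=1 f=8, (1,3) g=2 f=8, (2,1) g=1 f=8, (2,4) g=2 f=6, (3,2) g=1 f=6, (3,3) g=2 f=6]
step 2: expand (2,4) (f=6, h=4) → closed; open now [(1,2) g=1 f=8, (1,3) g=2 f=8, (1,4) g=3 f=8, (2,1) g=1 f=8, (2,5) g=3 f=6, (3,2) g=1 f=6, (3,3) g=2 f=6]
step 3: expand (2,5) (f=6, h=3) → closed; open now [(1,2) g=1 f=8, (1,3) g=2 f=8, (1,4) g=3 f=8, (1,5) g=4 f=8, (2,1) g=1 f=8, (2,6) g=4 f=6, (3,2) g=1 f=6, (3,3) g=2 f=6, (3,5) g=4 f=6]
step 4: expand (2,6) (f=6, h=2) → closed; open now [(1,2) g=1 f=8, (1,3) g=2 f=8, (1,4) g=3 f=8, (1,5) g=4 f=8, (1,6) g=5 f=8, (2,1) g=1 f=8, (2,7) g=5 f=8, (3,2) g=1 f=6, (3,3) g=2 f=6, (3,5) g=4 f=6, (3,6) g=5 f=6]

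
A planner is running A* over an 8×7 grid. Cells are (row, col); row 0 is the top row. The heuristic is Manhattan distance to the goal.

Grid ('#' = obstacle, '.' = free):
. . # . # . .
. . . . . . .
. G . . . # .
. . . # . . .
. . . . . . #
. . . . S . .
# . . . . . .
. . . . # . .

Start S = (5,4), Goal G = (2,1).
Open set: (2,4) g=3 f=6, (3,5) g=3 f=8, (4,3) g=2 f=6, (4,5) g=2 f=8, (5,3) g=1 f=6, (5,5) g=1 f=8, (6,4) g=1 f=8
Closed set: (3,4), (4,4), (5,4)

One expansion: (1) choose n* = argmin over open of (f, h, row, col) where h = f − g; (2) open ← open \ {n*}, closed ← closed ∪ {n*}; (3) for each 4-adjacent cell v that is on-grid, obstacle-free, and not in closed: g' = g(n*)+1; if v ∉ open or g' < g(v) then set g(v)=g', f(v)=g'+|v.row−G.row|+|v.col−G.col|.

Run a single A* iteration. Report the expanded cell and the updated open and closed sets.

step 1: expand (2,4) (f=6, h=3) → closed; open now [(1,4) g=4 f=8, (2,3) g=4 f=6, (3,5) g=3 f=8, (4,3) g=2 f=6, (4,5) g=2 f=8, (5,3) g=1 f=6, (5,5) g=1 f=8, (6,4) g=1 f=8]

expanded=(2,4); open=[(1,4) g=4 f=8, (2,3) g=4 f=6, (3,5) g=3 f=8, (4,3) g=2 f=6, (4,5) g=2 f=8, (5,3) g=1 f=6, (5,5) g=1 f=8, (6,4) g=1 f=8]; closed=[(2,4), (3,4), (4,4), (5,4)]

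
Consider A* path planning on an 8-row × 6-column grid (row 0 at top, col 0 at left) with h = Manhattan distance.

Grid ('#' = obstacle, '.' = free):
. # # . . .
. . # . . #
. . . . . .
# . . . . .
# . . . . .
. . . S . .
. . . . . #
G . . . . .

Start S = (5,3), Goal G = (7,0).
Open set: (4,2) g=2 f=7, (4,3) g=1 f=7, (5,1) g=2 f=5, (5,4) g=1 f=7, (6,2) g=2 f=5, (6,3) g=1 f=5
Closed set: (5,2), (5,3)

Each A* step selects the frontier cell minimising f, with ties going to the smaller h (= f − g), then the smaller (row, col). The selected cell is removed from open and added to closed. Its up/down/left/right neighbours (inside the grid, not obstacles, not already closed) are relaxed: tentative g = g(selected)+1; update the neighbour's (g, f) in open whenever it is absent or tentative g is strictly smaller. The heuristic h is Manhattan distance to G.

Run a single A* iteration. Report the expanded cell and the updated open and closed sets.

step 1: expand (5,1) (f=5, h=3) → closed; open now [(4,1) g=3 f=7, (4,2) g=2 f=7, (4,3) g=1 f=7, (5,0) g=3 f=5, (5,4) g=1 f=7, (6,1) g=3 f=5, (6,2) g=2 f=5, (6,3) g=1 f=5]

expanded=(5,1); open=[(4,1) g=3 f=7, (4,2) g=2 f=7, (4,3) g=1 f=7, (5,0) g=3 f=5, (5,4) g=1 f=7, (6,1) g=3 f=5, (6,2) g=2 f=5, (6,3) g=1 f=5]; closed=[(5,1), (5,2), (5,3)]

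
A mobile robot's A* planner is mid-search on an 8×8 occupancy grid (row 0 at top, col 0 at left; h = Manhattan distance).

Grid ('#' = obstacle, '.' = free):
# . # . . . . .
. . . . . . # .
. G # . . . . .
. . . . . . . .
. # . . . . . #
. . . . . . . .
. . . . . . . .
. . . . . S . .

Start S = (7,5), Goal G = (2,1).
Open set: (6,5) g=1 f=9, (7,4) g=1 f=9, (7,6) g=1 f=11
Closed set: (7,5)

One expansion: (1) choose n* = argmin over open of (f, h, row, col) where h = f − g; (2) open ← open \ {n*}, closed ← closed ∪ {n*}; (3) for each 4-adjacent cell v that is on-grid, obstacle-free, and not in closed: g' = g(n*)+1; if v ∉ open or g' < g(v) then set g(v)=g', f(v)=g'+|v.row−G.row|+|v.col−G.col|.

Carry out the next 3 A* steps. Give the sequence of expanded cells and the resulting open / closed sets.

step 1: expand (6,5) (f=9, h=8) → closed; open now [(5,5) g=2 f=9, (6,4) g=2 f=9, (6,6) g=2 f=11, (7,4) g=1 f=9, (7,6) g=1 f=11]
step 2: expand (5,5) (f=9, h=7) → closed; open now [(4,5) g=3 f=9, (5,4) g=3 f=9, (5,6) g=3 f=11, (6,4) g=2 f=9, (6,6) g=2 f=11, (7,4) g=1 f=9, (7,6) g=1 f=11]
step 3: expand (4,5) (f=9, h=6) → closed; open now [(3,5) g=4 f=9, (4,4) g=4 f=9, (4,6) g=4 f=11, (5,4) g=3 f=9, (5,6) g=3 f=11, (6,4) g=2 f=9, (6,6) g=2 f=11, (7,4) g=1 f=9, (7,6) g=1 f=11]

order=[(6,5) → (5,5) → (4,5)]; open=[(3,5) g=4 f=9, (4,4) g=4 f=9, (4,6) g=4 f=11, (5,4) g=3 f=9, (5,6) g=3 f=11, (6,4) g=2 f=9, (6,6) g=2 f=11, (7,4) g=1 f=9, (7,6) g=1 f=11]; closed=[(4,5), (5,5), (6,5), (7,5)]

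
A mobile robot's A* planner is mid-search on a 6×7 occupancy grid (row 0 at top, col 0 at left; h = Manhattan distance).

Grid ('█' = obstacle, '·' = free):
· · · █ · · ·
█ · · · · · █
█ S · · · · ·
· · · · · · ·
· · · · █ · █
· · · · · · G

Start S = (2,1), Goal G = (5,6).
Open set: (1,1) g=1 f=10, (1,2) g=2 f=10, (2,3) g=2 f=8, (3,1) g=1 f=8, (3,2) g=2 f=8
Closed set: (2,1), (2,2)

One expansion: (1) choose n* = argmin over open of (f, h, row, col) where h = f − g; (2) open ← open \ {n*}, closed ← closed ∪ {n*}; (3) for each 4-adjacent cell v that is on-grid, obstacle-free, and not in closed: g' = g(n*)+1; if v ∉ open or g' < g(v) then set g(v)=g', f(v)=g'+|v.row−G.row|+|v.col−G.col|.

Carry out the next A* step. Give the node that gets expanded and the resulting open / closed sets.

step 1: expand (2,3) (f=8, h=6) → closed; open now [(1,1) g=1 f=10, (1,2) g=2 f=10, (1,3) g=3 f=10, (2,4) g=3 f=8, (3,1) g=1 f=8, (3,2) g=2 f=8, (3,3) g=3 f=8]

expanded=(2,3); open=[(1,1) g=1 f=10, (1,2) g=2 f=10, (1,3) g=3 f=10, (2,4) g=3 f=8, (3,1) g=1 f=8, (3,2) g=2 f=8, (3,3) g=3 f=8]; closed=[(2,1), (2,2), (2,3)]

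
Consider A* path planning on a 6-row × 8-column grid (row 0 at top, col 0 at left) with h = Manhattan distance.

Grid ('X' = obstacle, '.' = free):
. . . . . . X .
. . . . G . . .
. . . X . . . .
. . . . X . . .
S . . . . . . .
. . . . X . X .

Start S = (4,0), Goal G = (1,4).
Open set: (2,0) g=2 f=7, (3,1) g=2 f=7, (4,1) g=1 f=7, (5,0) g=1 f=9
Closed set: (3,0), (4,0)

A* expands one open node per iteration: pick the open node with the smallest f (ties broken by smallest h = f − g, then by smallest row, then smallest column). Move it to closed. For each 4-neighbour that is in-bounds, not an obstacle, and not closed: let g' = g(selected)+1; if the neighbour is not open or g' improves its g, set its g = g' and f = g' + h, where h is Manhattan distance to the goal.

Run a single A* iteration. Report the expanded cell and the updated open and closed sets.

expanded=(2,0); open=[(1,0) g=3 f=7, (2,1) g=3 f=7, (3,1) g=2 f=7, (4,1) g=1 f=7, (5,0) g=1 f=9]; closed=[(2,0), (3,0), (4,0)]

step 1: expand (2,0) (f=7, h=5) → closed; open now [(1,0) g=3 f=7, (2,1) g=3 f=7, (3,1) g=2 f=7, (4,1) g=1 f=7, (5,0) g=1 f=9]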